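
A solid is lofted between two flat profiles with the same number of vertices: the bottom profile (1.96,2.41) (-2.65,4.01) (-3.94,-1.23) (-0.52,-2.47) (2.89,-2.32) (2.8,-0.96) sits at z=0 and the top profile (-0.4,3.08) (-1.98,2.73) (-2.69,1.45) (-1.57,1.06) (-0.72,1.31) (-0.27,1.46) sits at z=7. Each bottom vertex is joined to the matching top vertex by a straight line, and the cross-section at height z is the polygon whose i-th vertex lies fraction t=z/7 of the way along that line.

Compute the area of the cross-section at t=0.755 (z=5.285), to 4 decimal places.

Cross-section at t=0.755: each vertex is (1-t)·p0[i] + t·p1[i].
  v1: (1-0.755)·(1.96,2.41) + 0.755·(-0.4,3.08) = (0.1782,2.9159)
  v2: (1-0.755)·(-2.65,4.01) + 0.755·(-1.98,2.73) = (-2.1441,3.0436)
  v3: (1-0.755)·(-3.94,-1.23) + 0.755·(-2.69,1.45) = (-2.9962,0.7934)
  v4: (1-0.755)·(-0.52,-2.47) + 0.755·(-1.57,1.06) = (-1.3128,0.1951)
  v5: (1-0.755)·(2.89,-2.32) + 0.755·(-0.72,1.31) = (0.1645,0.4207)
  v6: (1-0.755)·(2.8,-0.96) + 0.755·(-0.27,1.46) = (0.4821,0.8671)
Shoelace sum Σ(x_i·y_{i+1} − x_{i+1}·y_i):
  i=1: 0.1782·3.0436 − -2.1441·2.9159 = +6.7944 (running +6.7944)
  i=2: -2.1441·0.7934 − -2.9962·3.0436 = +7.4182 (running +14.2126)
  i=3: -2.9962·0.1951 − -1.3128·0.7934 = +0.4568 (running +14.6694)
  i=4: -1.3128·0.4207 − 0.1645·0.1951 = -0.5843 (running +14.0851)
  i=5: 0.1645·0.8671 − 0.4821·0.4207 = -0.0602 (running +14.0249)
  i=6: 0.4821·2.9159 − 0.1782·0.8671 = +1.2514 (running +15.2763)
Area = |Σ|/2 = |15.2763|/2 = 7.6381

Area at t=0.755: 7.6381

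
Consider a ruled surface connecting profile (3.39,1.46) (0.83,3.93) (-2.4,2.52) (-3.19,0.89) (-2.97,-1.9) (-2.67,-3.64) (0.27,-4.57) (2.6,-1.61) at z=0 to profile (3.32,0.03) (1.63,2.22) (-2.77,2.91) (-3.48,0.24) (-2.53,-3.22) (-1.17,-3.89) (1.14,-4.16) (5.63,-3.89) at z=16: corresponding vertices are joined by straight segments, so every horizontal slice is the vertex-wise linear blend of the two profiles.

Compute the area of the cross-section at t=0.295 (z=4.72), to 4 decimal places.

Cross-section at t=0.295: each vertex is (1-t)·p0[i] + t·p1[i].
  v1: (1-0.295)·(3.39,1.46) + 0.295·(3.32,0.03) = (3.3694,1.0382)
  v2: (1-0.295)·(0.83,3.93) + 0.295·(1.63,2.22) = (1.0660,3.4256)
  v3: (1-0.295)·(-2.4,2.52) + 0.295·(-2.77,2.91) = (-2.5091,2.6351)
  v4: (1-0.295)·(-3.19,0.89) + 0.295·(-3.48,0.24) = (-3.2755,0.6983)
  v5: (1-0.295)·(-2.97,-1.9) + 0.295·(-2.53,-3.22) = (-2.8402,-2.2894)
  v6: (1-0.295)·(-2.67,-3.64) + 0.295·(-1.17,-3.89) = (-2.2275,-3.7138)
  v7: (1-0.295)·(0.27,-4.57) + 0.295·(1.14,-4.16) = (0.5266,-4.4491)
  v8: (1-0.295)·(2.6,-1.61) + 0.295·(5.63,-3.89) = (3.4939,-2.2826)
Shoelace sum Σ(x_i·y_{i+1} − x_{i+1}·y_i):
  i=1: 3.3694·3.4256 − 1.0660·1.0382 = +10.4352 (running +10.4352)
  i=2: 1.0660·2.6351 − -2.5091·3.4256 = +11.4042 (running +21.8394)
  i=3: -2.5091·0.6983 − -3.2755·2.6351 = +6.8792 (running +28.7186)
  i=4: -3.2755·-2.2894 − -2.8402·0.6983 = +9.4822 (running +38.2008)
  i=5: -2.8402·-3.7138 − -2.2275·-2.2894 = +5.4482 (running +43.6490)
  i=6: -2.2275·-4.4491 − 0.5266·-3.7138 = +11.8661 (running +55.5151)
  i=7: 0.5266·-2.2826 − 3.4939·-4.4491 = +14.3422 (running +69.8573)
  i=8: 3.4939·1.0382 − 3.3694·-2.2826 = +11.3180 (running +81.1753)
Area = |Σ|/2 = |81.1753|/2 = 40.5876

Area at t=0.295: 40.5876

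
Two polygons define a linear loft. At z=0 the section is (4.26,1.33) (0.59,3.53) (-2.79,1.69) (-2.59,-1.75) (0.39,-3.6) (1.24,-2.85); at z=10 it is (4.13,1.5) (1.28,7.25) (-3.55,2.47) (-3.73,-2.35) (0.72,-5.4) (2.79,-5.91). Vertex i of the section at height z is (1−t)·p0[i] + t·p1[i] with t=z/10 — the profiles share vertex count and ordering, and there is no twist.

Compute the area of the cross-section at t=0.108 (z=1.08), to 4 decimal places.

Area at t=0.108: 34.3754

Cross-section at t=0.108: each vertex is (1-t)·p0[i] + t·p1[i].
  v1: (1-0.108)·(4.26,1.33) + 0.108·(4.13,1.5) = (4.2460,1.3484)
  v2: (1-0.108)·(0.59,3.53) + 0.108·(1.28,7.25) = (0.6645,3.9318)
  v3: (1-0.108)·(-2.79,1.69) + 0.108·(-3.55,2.47) = (-2.8721,1.7742)
  v4: (1-0.108)·(-2.59,-1.75) + 0.108·(-3.73,-2.35) = (-2.7131,-1.8148)
  v5: (1-0.108)·(0.39,-3.6) + 0.108·(0.72,-5.4) = (0.4256,-3.7944)
  v6: (1-0.108)·(1.24,-2.85) + 0.108·(2.79,-5.91) = (1.4074,-3.1805)
Shoelace sum Σ(x_i·y_{i+1} − x_{i+1}·y_i):
  i=1: 4.2460·3.9318 − 0.6645·1.3484 = +15.7981 (running +15.7981)
  i=2: 0.6645·1.7742 − -2.8721·3.9318 = +12.4713 (running +28.2694)
  i=3: -2.8721·-1.8148 − -2.7131·1.7742 = +10.0260 (running +38.2954)
  i=4: -2.7131·-3.7944 − 0.4256·-1.8148 = +11.0671 (running +49.3625)
  i=5: 0.4256·-3.1805 − 1.4074·-3.7944 = +3.9865 (running +53.3490)
  i=6: 1.4074·1.3484 − 4.2460·-3.1805 = +15.4019 (running +68.7509)
Area = |Σ|/2 = |68.7509|/2 = 34.3754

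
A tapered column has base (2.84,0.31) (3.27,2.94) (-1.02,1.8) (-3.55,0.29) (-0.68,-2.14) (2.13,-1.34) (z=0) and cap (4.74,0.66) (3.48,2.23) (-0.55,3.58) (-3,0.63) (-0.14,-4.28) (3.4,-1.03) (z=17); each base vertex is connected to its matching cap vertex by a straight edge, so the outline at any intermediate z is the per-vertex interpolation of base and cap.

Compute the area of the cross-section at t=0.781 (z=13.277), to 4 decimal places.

Area at t=0.781: 30.6015

Cross-section at t=0.781: each vertex is (1-t)·p0[i] + t·p1[i].
  v1: (1-0.781)·(2.84,0.31) + 0.781·(4.74,0.66) = (4.3239,0.5834)
  v2: (1-0.781)·(3.27,2.94) + 0.781·(3.48,2.23) = (3.4340,2.3855)
  v3: (1-0.781)·(-1.02,1.8) + 0.781·(-0.55,3.58) = (-0.6529,3.1902)
  v4: (1-0.781)·(-3.55,0.29) + 0.781·(-3,0.63) = (-3.1204,0.5555)
  v5: (1-0.781)·(-0.68,-2.14) + 0.781·(-0.14,-4.28) = (-0.2583,-3.8113)
  v6: (1-0.781)·(2.13,-1.34) + 0.781·(3.4,-1.03) = (3.1219,-1.0979)
Shoelace sum Σ(x_i·y_{i+1} − x_{i+1}·y_i):
  i=1: 4.3239·2.3855 − 3.4340·0.5834 = +8.3114 (running +8.3114)
  i=2: 3.4340·3.1902 − -0.6529·2.3855 = +12.5127 (running +20.8241)
  i=3: -0.6529·0.5555 − -3.1204·3.1902 = +9.5921 (running +30.4161)
  i=4: -3.1204·-3.8113 − -0.2583·0.5555 = +12.0366 (running +42.4527)
  i=5: -0.2583·-1.0979 − 3.1219·-3.8113 = +12.1820 (running +54.6347)
  i=6: 3.1219·0.5834 − 4.3239·-1.0979 = +6.5683 (running +61.2031)
Area = |Σ|/2 = |61.2031|/2 = 30.6015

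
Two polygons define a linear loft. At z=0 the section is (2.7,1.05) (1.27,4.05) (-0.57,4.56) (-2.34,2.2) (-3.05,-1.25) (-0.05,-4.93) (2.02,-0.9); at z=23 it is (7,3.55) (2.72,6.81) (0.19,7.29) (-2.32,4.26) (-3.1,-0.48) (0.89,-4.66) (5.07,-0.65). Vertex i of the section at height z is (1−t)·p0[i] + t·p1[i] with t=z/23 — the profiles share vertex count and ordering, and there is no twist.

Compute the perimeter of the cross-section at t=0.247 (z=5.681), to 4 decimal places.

Perimeter at t=0.247: 25.3170

Cross-section at t=0.247: each vertex is (1-t)·p0[i] + t·p1[i].
  v1: (1-0.247)·(2.7,1.05) + 0.247·(7,3.55) = (3.7621,1.6675)
  v2: (1-0.247)·(1.27,4.05) + 0.247·(2.72,6.81) = (1.6281,4.7317)
  v3: (1-0.247)·(-0.57,4.56) + 0.247·(0.19,7.29) = (-0.3823,5.2343)
  v4: (1-0.247)·(-2.34,2.2) + 0.247·(-2.32,4.26) = (-2.3351,2.7088)
  v5: (1-0.247)·(-3.05,-1.25) + 0.247·(-3.1,-0.48) = (-3.0624,-1.0598)
  v6: (1-0.247)·(-0.05,-4.93) + 0.247·(0.89,-4.66) = (0.1822,-4.8633)
  v7: (1-0.247)·(2.02,-0.9) + 0.247·(5.07,-0.65) = (2.7734,-0.8382)
Perimeter = Σ |v_{i+1} − v_i|:
  edge 1→2: √(-2.1340² + 3.0642²) = 3.7341 (running 3.7341)
  edge 2→3: √(-2.0104² + 0.5026²) = 2.0723 (running 5.8064)
  edge 3→4: √(-1.9528² + -2.5255²) = 3.1924 (running 8.9988)
  edge 4→5: √(-0.7273² + -3.7686²) = 3.8382 (running 12.8369)
  edge 5→6: √(3.2445² + -3.8035²) = 4.9994 (running 17.8363)
  edge 6→7: √(2.5912² + 4.0251²) = 4.7870 (running 22.6233)
  edge 7→1: √(0.9888² + 2.5057²) = 2.6938 (running 25.3170)
Perimeter = 25.3170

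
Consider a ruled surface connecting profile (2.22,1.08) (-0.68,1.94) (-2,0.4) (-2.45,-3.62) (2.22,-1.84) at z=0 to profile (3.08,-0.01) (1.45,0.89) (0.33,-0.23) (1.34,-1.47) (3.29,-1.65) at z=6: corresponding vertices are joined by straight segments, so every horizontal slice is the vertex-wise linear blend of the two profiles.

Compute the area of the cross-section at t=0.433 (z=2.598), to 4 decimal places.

Cross-section at t=0.433: each vertex is (1-t)·p0[i] + t·p1[i].
  v1: (1-0.433)·(2.22,1.08) + 0.433·(3.08,-0.01) = (2.5924,0.6080)
  v2: (1-0.433)·(-0.68,1.94) + 0.433·(1.45,0.89) = (0.2423,1.4853)
  v3: (1-0.433)·(-2,0.4) + 0.433·(0.33,-0.23) = (-0.9911,0.1272)
  v4: (1-0.433)·(-2.45,-3.62) + 0.433·(1.34,-1.47) = (-0.8089,-2.6890)
  v5: (1-0.433)·(2.22,-1.84) + 0.433·(3.29,-1.65) = (2.6833,-1.7577)
Shoelace sum Σ(x_i·y_{i+1} − x_{i+1}·y_i):
  i=1: 2.5924·1.4853 − 0.2423·0.6080 = +3.7033 (running +3.7033)
  i=2: 0.2423·0.1272 − -0.9911·1.4853 = +1.5030 (running +5.2062)
  i=3: -0.9911·-2.6890 − -0.8089·0.1272 = +2.7680 (running +7.9743)
  i=4: -0.8089·-1.7577 − 2.6833·-2.6890 = +8.6374 (running +16.6117)
  i=5: 2.6833·0.6080 − 2.5924·-1.7577 = +6.1882 (running +22.8000)
Area = |Σ|/2 = |22.8000|/2 = 11.4000

Area at t=0.433: 11.4000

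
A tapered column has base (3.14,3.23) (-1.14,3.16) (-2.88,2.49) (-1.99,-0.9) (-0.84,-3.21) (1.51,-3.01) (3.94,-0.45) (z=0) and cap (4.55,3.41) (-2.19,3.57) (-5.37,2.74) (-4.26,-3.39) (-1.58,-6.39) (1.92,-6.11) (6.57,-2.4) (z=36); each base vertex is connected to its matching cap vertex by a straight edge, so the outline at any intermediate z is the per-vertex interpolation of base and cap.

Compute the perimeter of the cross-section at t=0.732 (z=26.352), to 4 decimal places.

Cross-section at t=0.732: each vertex is (1-t)·p0[i] + t·p1[i].
  v1: (1-0.732)·(3.14,3.23) + 0.732·(4.55,3.41) = (4.1721,3.3618)
  v2: (1-0.732)·(-1.14,3.16) + 0.732·(-2.19,3.57) = (-1.9086,3.4601)
  v3: (1-0.732)·(-2.88,2.49) + 0.732·(-5.37,2.74) = (-4.7027,2.6730)
  v4: (1-0.732)·(-1.99,-0.9) + 0.732·(-4.26,-3.39) = (-3.6516,-2.7227)
  v5: (1-0.732)·(-0.84,-3.21) + 0.732·(-1.58,-6.39) = (-1.3817,-5.5378)
  v6: (1-0.732)·(1.51,-3.01) + 0.732·(1.92,-6.11) = (1.8101,-5.2792)
  v7: (1-0.732)·(3.94,-0.45) + 0.732·(6.57,-2.4) = (5.8652,-1.8774)
Perimeter = Σ |v_{i+1} − v_i|:
  edge 1→2: √(-6.0807² + 0.0984²) = 6.0815 (running 6.0815)
  edge 2→3: √(-2.7941² + -0.7871²) = 2.9028 (running 8.9843)
  edge 3→4: √(1.0510² + -5.3957²) = 5.4971 (running 14.4814)
  edge 4→5: √(2.2700² + -2.8151²) = 3.6163 (running 18.0977)
  edge 5→6: √(3.1918² + 0.2586²) = 3.2023 (running 21.3000)
  edge 6→7: √(4.0550² + 3.4018²) = 5.2930 (running 26.5929)
  edge 7→1: √(-1.6930² + 5.2392²) = 5.5059 (running 32.0989)
Perimeter = 32.0989

Perimeter at t=0.732: 32.0989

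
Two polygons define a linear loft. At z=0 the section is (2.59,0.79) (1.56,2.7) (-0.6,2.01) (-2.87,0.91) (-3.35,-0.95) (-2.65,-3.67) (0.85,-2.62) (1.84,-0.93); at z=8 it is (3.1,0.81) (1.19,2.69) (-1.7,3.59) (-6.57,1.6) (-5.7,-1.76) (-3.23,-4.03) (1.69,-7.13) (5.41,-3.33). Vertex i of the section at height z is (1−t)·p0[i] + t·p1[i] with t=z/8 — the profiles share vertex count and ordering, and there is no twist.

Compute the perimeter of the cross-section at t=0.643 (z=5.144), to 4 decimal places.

Perimeter at t=0.643: 27.6014

Cross-section at t=0.643: each vertex is (1-t)·p0[i] + t·p1[i].
  v1: (1-0.643)·(2.59,0.79) + 0.643·(3.1,0.81) = (2.9179,0.8029)
  v2: (1-0.643)·(1.56,2.7) + 0.643·(1.19,2.69) = (1.3221,2.6936)
  v3: (1-0.643)·(-0.6,2.01) + 0.643·(-1.7,3.59) = (-1.3073,3.0259)
  v4: (1-0.643)·(-2.87,0.91) + 0.643·(-6.57,1.6) = (-5.2491,1.3537)
  v5: (1-0.643)·(-3.35,-0.95) + 0.643·(-5.7,-1.76) = (-4.8611,-1.4708)
  v6: (1-0.643)·(-2.65,-3.67) + 0.643·(-3.23,-4.03) = (-3.0229,-3.9015)
  v7: (1-0.643)·(0.85,-2.62) + 0.643·(1.69,-7.13) = (1.3901,-5.5199)
  v8: (1-0.643)·(1.84,-0.93) + 0.643·(5.41,-3.33) = (4.1355,-2.4732)
Perimeter = Σ |v_{i+1} − v_i|:
  edge 1→2: √(-1.5958² + 1.8907²) = 2.4742 (running 2.4742)
  edge 2→3: √(-2.6294² + 0.3324²) = 2.6503 (running 5.1245)
  edge 3→4: √(-3.9418² + -1.6723²) = 4.2819 (running 9.4063)
  edge 4→5: √(0.3880² + -2.8245²) = 2.8510 (running 12.2574)
  edge 5→6: √(1.8381² + -2.4307²) = 3.0474 (running 15.3048)
  edge 6→7: √(4.4131² + -1.6185²) = 4.7005 (running 20.0053)
  edge 7→8: √(2.7454² + 3.0467²) = 4.1012 (running 24.1064)
  edge 8→1: √(-1.2176² + 3.2761²) = 3.4950 (running 27.6014)
Perimeter = 27.6014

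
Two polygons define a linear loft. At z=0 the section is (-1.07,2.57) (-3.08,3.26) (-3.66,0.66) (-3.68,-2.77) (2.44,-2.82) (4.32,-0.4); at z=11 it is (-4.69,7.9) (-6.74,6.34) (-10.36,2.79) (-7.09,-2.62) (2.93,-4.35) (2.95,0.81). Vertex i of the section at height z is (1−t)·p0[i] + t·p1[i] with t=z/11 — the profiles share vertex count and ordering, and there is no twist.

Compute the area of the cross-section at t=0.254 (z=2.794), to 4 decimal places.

Area at t=0.254: 47.0791

Cross-section at t=0.254: each vertex is (1-t)·p0[i] + t·p1[i].
  v1: (1-0.254)·(-1.07,2.57) + 0.254·(-4.69,7.9) = (-1.9895,3.9238)
  v2: (1-0.254)·(-3.08,3.26) + 0.254·(-6.74,6.34) = (-4.0096,4.0423)
  v3: (1-0.254)·(-3.66,0.66) + 0.254·(-10.36,2.79) = (-5.3618,1.2010)
  v4: (1-0.254)·(-3.68,-2.77) + 0.254·(-7.09,-2.62) = (-4.5461,-2.7319)
  v5: (1-0.254)·(2.44,-2.82) + 0.254·(2.93,-4.35) = (2.5645,-3.2086)
  v6: (1-0.254)·(4.32,-0.4) + 0.254·(2.95,0.81) = (3.9720,-0.0927)
Shoelace sum Σ(x_i·y_{i+1} − x_{i+1}·y_i):
  i=1: -1.9895·4.0423 − -4.0096·3.9238 = +7.6910 (running +7.6910)
  i=2: -4.0096·1.2010 − -5.3618·4.0423 = +16.8585 (running +24.5494)
  i=3: -5.3618·-2.7319 − -4.5461·1.2010 = +20.1079 (running +44.6574)
  i=4: -4.5461·-3.2086 − 2.5645·-2.7319 = +21.5927 (running +66.2500)
  i=5: 2.5645·-0.0927 − 3.9720·-3.2086 = +12.5071 (running +78.7571)
  i=6: 3.9720·3.9238 − -1.9895·-0.0927 = +15.4011 (running +94.1583)
Area = |Σ|/2 = |94.1583|/2 = 47.0791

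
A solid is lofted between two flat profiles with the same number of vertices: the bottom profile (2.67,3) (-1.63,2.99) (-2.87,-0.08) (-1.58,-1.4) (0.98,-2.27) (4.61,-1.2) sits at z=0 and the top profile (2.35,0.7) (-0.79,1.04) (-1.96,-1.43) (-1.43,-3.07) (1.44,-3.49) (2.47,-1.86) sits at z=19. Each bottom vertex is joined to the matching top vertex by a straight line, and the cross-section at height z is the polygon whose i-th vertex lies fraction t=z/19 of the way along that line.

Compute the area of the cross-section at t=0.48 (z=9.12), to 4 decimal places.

Cross-section at t=0.48: each vertex is (1-t)·p0[i] + t·p1[i].
  v1: (1-0.48)·(2.67,3) + 0.48·(2.35,0.7) = (2.5164,1.8960)
  v2: (1-0.48)·(-1.63,2.99) + 0.48·(-0.79,1.04) = (-1.2268,2.0540)
  v3: (1-0.48)·(-2.87,-0.08) + 0.48·(-1.96,-1.43) = (-2.4332,-0.7280)
  v4: (1-0.48)·(-1.58,-1.4) + 0.48·(-1.43,-3.07) = (-1.5080,-2.2016)
  v5: (1-0.48)·(0.98,-2.27) + 0.48·(1.44,-3.49) = (1.2008,-2.8556)
  v6: (1-0.48)·(4.61,-1.2) + 0.48·(2.47,-1.86) = (3.5828,-1.5168)
Shoelace sum Σ(x_i·y_{i+1} − x_{i+1}·y_i):
  i=1: 2.5164·2.0540 − -1.2268·1.8960 = +7.4947 (running +7.4947)
  i=2: -1.2268·-0.7280 − -2.4332·2.0540 = +5.8909 (running +13.3856)
  i=3: -2.4332·-2.2016 − -1.5080·-0.7280 = +4.2591 (running +17.6447)
  i=4: -1.5080·-2.8556 − 1.2008·-2.2016 = +6.9499 (running +24.5946)
  i=5: 1.2008·-1.5168 − 3.5828·-2.8556 = +8.4097 (running +33.0043)
  i=6: 3.5828·1.8960 − 2.5164·-1.5168 = +10.6099 (running +43.6142)
Area = |Σ|/2 = |43.6142|/2 = 21.8071

Area at t=0.48: 21.8071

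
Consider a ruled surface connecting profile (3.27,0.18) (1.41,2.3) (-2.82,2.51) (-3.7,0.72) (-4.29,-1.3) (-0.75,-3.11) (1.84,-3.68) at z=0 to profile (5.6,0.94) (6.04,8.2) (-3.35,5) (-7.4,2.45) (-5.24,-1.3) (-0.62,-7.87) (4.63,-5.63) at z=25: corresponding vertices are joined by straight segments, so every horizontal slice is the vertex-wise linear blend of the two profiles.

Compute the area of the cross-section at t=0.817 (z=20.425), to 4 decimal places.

Area at t=0.817: 110.0125

Cross-section at t=0.817: each vertex is (1-t)·p0[i] + t·p1[i].
  v1: (1-0.817)·(3.27,0.18) + 0.817·(5.6,0.94) = (5.1736,0.8009)
  v2: (1-0.817)·(1.41,2.3) + 0.817·(6.04,8.2) = (5.1927,7.1203)
  v3: (1-0.817)·(-2.82,2.51) + 0.817·(-3.35,5) = (-3.2530,4.5443)
  v4: (1-0.817)·(-3.7,0.72) + 0.817·(-7.4,2.45) = (-6.7229,2.1334)
  v5: (1-0.817)·(-4.29,-1.3) + 0.817·(-5.24,-1.3) = (-5.0662,-1.3000)
  v6: (1-0.817)·(-0.75,-3.11) + 0.817·(-0.62,-7.87) = (-0.6438,-6.9989)
  v7: (1-0.817)·(1.84,-3.68) + 0.817·(4.63,-5.63) = (4.1194,-5.2732)
Shoelace sum Σ(x_i·y_{i+1} − x_{i+1}·y_i):
  i=1: 5.1736·7.1203 − 5.1927·0.8009 = +32.6787 (running +32.6787)
  i=2: 5.1927·4.5443 − -3.2530·7.1203 = +46.7598 (running +79.4385)
  i=3: -3.2530·2.1334 − -6.7229·4.5443 = +23.6111 (running +103.0496)
  i=4: -6.7229·-1.3000 − -5.0662·2.1334 = +19.5479 (running +122.5975)
  i=5: -5.0662·-6.9989 − -0.6438·-1.3000 = +34.6207 (running +157.2182)
  i=6: -0.6438·-5.2732 − 4.1194·-6.9989 = +32.2264 (running +189.4445)
  i=7: 4.1194·0.8009 − 5.1736·-5.2732 = +30.5806 (running +220.0251)
Area = |Σ|/2 = |220.0251|/2 = 110.0125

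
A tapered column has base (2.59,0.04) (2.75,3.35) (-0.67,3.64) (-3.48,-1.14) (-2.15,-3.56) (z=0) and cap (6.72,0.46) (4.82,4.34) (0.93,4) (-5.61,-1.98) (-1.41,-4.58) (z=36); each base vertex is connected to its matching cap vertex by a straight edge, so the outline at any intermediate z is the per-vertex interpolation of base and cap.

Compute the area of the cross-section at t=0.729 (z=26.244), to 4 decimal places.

Area at t=0.729: 48.5412

Cross-section at t=0.729: each vertex is (1-t)·p0[i] + t·p1[i].
  v1: (1-0.729)·(2.59,0.04) + 0.729·(6.72,0.46) = (5.6008,0.3462)
  v2: (1-0.729)·(2.75,3.35) + 0.729·(4.82,4.34) = (4.2590,4.0717)
  v3: (1-0.729)·(-0.67,3.64) + 0.729·(0.93,4) = (0.4964,3.9024)
  v4: (1-0.729)·(-3.48,-1.14) + 0.729·(-5.61,-1.98) = (-5.0328,-1.7524)
  v5: (1-0.729)·(-2.15,-3.56) + 0.729·(-1.41,-4.58) = (-1.6105,-4.3036)
Shoelace sum Σ(x_i·y_{i+1} − x_{i+1}·y_i):
  i=1: 5.6008·4.0717 − 4.2590·0.3462 = +21.3303 (running +21.3303)
  i=2: 4.2590·3.9024 − 0.4964·4.0717 = +14.5994 (running +35.9297)
  i=3: 0.4964·-1.7524 − -5.0328·3.9024 = +18.7702 (running +54.6999)
  i=4: -5.0328·-4.3036 − -1.6105·-1.7524 = +18.8367 (running +73.5366)
  i=5: -1.6105·0.3462 − 5.6008·-4.3036 = +23.5458 (running +97.0825)
Area = |Σ|/2 = |97.0825|/2 = 48.5412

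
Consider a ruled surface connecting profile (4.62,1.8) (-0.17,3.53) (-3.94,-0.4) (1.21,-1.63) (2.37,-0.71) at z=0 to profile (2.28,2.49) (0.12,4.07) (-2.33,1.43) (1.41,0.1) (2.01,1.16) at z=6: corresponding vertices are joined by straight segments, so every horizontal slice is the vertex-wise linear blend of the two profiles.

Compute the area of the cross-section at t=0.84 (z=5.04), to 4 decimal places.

Cross-section at t=0.84: each vertex is (1-t)·p0[i] + t·p1[i].
  v1: (1-0.84)·(4.62,1.8) + 0.84·(2.28,2.49) = (2.6544,2.3796)
  v2: (1-0.84)·(-0.17,3.53) + 0.84·(0.12,4.07) = (0.0736,3.9836)
  v3: (1-0.84)·(-3.94,-0.4) + 0.84·(-2.33,1.43) = (-2.5876,1.1372)
  v4: (1-0.84)·(1.21,-1.63) + 0.84·(1.41,0.1) = (1.3780,-0.1768)
  v5: (1-0.84)·(2.37,-0.71) + 0.84·(2.01,1.16) = (2.0676,0.8608)
Shoelace sum Σ(x_i·y_{i+1} − x_{i+1}·y_i):
  i=1: 2.6544·3.9836 − 0.0736·2.3796 = +10.3989 (running +10.3989)
  i=2: 0.0736·1.1372 − -2.5876·3.9836 = +10.3917 (running +20.7906)
  i=3: -2.5876·-0.1768 − 1.3780·1.1372 = -1.1096 (running +19.6810)
  i=4: 1.3780·0.8608 − 2.0676·-0.1768 = +1.5517 (running +21.2328)
  i=5: 2.0676·2.3796 − 2.6544·0.8608 = +2.6352 (running +23.8679)
Area = |Σ|/2 = |23.8679|/2 = 11.9340

Area at t=0.84: 11.9340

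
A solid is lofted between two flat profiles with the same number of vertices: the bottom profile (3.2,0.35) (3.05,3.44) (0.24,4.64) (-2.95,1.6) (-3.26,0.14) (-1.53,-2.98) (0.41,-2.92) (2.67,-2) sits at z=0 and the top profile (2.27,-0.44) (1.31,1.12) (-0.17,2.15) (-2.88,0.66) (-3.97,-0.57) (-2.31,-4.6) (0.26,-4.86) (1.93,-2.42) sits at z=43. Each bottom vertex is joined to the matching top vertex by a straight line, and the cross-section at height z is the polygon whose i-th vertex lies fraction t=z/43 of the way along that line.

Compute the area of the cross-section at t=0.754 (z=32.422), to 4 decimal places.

Area at t=0.754: 30.7590

Cross-section at t=0.754: each vertex is (1-t)·p0[i] + t·p1[i].
  v1: (1-0.754)·(3.2,0.35) + 0.754·(2.27,-0.44) = (2.4988,-0.2457)
  v2: (1-0.754)·(3.05,3.44) + 0.754·(1.31,1.12) = (1.7380,1.6907)
  v3: (1-0.754)·(0.24,4.64) + 0.754·(-0.17,2.15) = (-0.0691,2.7625)
  v4: (1-0.754)·(-2.95,1.6) + 0.754·(-2.88,0.66) = (-2.8972,0.8912)
  v5: (1-0.754)·(-3.26,0.14) + 0.754·(-3.97,-0.57) = (-3.7953,-0.3953)
  v6: (1-0.754)·(-1.53,-2.98) + 0.754·(-2.31,-4.6) = (-2.1181,-4.2015)
  v7: (1-0.754)·(0.41,-2.92) + 0.754·(0.26,-4.86) = (0.2969,-4.3828)
  v8: (1-0.754)·(2.67,-2) + 0.754·(1.93,-2.42) = (2.1120,-2.3167)
Shoelace sum Σ(x_i·y_{i+1} − x_{i+1}·y_i):
  i=1: 2.4988·1.6907 − 1.7380·-0.2457 = +4.6517 (running +4.6517)
  i=2: 1.7380·2.7625 − -0.0691·1.6907 = +4.9183 (running +9.5700)
  i=3: -0.0691·0.8912 − -2.8972·2.7625 = +7.9421 (running +17.5121)
  i=4: -2.8972·-0.3953 − -3.7953·0.8912 = +4.5279 (running +22.0400)
  i=5: -3.7953·-4.2015 − -2.1181·-0.3953 = +15.1087 (running +37.1487)
  i=6: -2.1181·-4.3828 − 0.2969·-4.2015 = +10.5306 (running +47.6793)
  i=7: 0.2969·-2.3167 − 2.1120·-4.3828 = +8.5687 (running +56.2481)
  i=8: 2.1120·-0.2457 − 2.4988·-2.3167 = +5.2700 (running +61.5181)
Area = |Σ|/2 = |61.5181|/2 = 30.7590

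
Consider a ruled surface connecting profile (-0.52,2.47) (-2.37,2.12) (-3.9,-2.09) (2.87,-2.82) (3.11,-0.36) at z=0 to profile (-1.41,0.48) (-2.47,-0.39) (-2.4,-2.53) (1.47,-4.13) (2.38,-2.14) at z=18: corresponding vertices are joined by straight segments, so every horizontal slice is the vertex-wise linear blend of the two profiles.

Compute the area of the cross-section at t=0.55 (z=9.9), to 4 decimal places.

Cross-section at t=0.55: each vertex is (1-t)·p0[i] + t·p1[i].
  v1: (1-0.55)·(-0.52,2.47) + 0.55·(-1.41,0.48) = (-1.0095,1.3755)
  v2: (1-0.55)·(-2.37,2.12) + 0.55·(-2.47,-0.39) = (-2.4250,0.7395)
  v3: (1-0.55)·(-3.9,-2.09) + 0.55·(-2.4,-2.53) = (-3.0750,-2.3320)
  v4: (1-0.55)·(2.87,-2.82) + 0.55·(1.47,-4.13) = (2.1000,-3.5405)
  v5: (1-0.55)·(3.11,-0.36) + 0.55·(2.38,-2.14) = (2.7085,-1.3390)
Shoelace sum Σ(x_i·y_{i+1} − x_{i+1}·y_i):
  i=1: -1.0095·0.7395 − -2.4250·1.3755 = +2.5891 (running +2.5891)
  i=2: -2.4250·-2.3320 − -3.0750·0.7395 = +7.9291 (running +10.5181)
  i=3: -3.0750·-3.5405 − 2.1000·-2.3320 = +15.7842 (running +26.3024)
  i=4: 2.1000·-1.3390 − 2.7085·-3.5405 = +6.7775 (running +33.0799)
  i=5: 2.7085·1.3755 − -1.0095·-1.3390 = +2.3738 (running +35.4537)
Area = |Σ|/2 = |35.4537|/2 = 17.7269

Area at t=0.55: 17.7269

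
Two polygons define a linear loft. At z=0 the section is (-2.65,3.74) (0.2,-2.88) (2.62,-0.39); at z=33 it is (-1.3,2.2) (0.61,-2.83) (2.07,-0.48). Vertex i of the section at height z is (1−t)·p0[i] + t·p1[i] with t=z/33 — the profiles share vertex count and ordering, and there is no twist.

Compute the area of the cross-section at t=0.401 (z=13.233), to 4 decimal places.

Area at t=0.401: 9.0968

Cross-section at t=0.401: each vertex is (1-t)·p0[i] + t·p1[i].
  v1: (1-0.401)·(-2.65,3.74) + 0.401·(-1.3,2.2) = (-2.1086,3.1225)
  v2: (1-0.401)·(0.2,-2.88) + 0.401·(0.61,-2.83) = (0.3644,-2.8599)
  v3: (1-0.401)·(2.62,-0.39) + 0.401·(2.07,-0.48) = (2.3994,-0.4261)
Shoelace sum Σ(x_i·y_{i+1} − x_{i+1}·y_i):
  i=1: -2.1086·-2.8599 − 0.3644·3.1225 = +4.8928 (running +4.8928)
  i=2: 0.3644·-0.4261 − 2.3994·-2.8599 = +6.7070 (running +11.5998)
  i=3: 2.3994·3.1225 − -2.1086·-0.4261 = +6.5937 (running +18.1935)
Area = |Σ|/2 = |18.1935|/2 = 9.0968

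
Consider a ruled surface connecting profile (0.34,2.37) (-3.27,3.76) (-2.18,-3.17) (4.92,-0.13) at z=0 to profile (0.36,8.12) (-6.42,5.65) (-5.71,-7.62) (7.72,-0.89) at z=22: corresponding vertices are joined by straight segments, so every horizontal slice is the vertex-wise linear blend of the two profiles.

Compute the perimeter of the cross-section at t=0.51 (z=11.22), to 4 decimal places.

Perimeter at t=0.51: 35.2600

Cross-section at t=0.51: each vertex is (1-t)·p0[i] + t·p1[i].
  v1: (1-0.51)·(0.34,2.37) + 0.51·(0.36,8.12) = (0.3502,5.3025)
  v2: (1-0.51)·(-3.27,3.76) + 0.51·(-6.42,5.65) = (-4.8765,4.7239)
  v3: (1-0.51)·(-2.18,-3.17) + 0.51·(-5.71,-7.62) = (-3.9803,-5.4395)
  v4: (1-0.51)·(4.92,-0.13) + 0.51·(7.72,-0.89) = (6.3480,-0.5176)
Perimeter = Σ |v_{i+1} − v_i|:
  edge 1→2: √(-5.2267² + -0.5786²) = 5.2586 (running 5.2586)
  edge 2→3: √(0.8962² + -10.1634²) = 10.2028 (running 15.4615)
  edge 3→4: √(10.3283² + 4.9219²) = 11.4411 (running 26.9026)
  edge 4→1: √(-5.9978² + 5.8201²) = 8.3575 (running 35.2600)
Perimeter = 35.2600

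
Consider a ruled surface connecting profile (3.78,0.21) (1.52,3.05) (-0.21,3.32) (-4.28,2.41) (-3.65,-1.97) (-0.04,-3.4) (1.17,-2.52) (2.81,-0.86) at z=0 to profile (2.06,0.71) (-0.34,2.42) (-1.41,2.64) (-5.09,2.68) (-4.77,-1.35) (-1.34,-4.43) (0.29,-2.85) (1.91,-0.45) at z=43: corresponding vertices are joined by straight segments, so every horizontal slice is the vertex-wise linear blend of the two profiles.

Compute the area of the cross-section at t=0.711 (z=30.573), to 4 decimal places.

Cross-section at t=0.711: each vertex is (1-t)·p0[i] + t·p1[i].
  v1: (1-0.711)·(3.78,0.21) + 0.711·(2.06,0.71) = (2.5571,0.5655)
  v2: (1-0.711)·(1.52,3.05) + 0.711·(-0.34,2.42) = (0.1975,2.6021)
  v3: (1-0.711)·(-0.21,3.32) + 0.711·(-1.41,2.64) = (-1.0632,2.8365)
  v4: (1-0.711)·(-4.28,2.41) + 0.711·(-5.09,2.68) = (-4.8559,2.6020)
  v5: (1-0.711)·(-3.65,-1.97) + 0.711·(-4.77,-1.35) = (-4.4463,-1.5292)
  v6: (1-0.711)·(-0.04,-3.4) + 0.711·(-1.34,-4.43) = (-0.9643,-4.1323)
  v7: (1-0.711)·(1.17,-2.52) + 0.711·(0.29,-2.85) = (0.5443,-2.7546)
  v8: (1-0.711)·(2.81,-0.86) + 0.711·(1.91,-0.45) = (2.1701,-0.5685)
Shoelace sum Σ(x_i·y_{i+1} − x_{i+1}·y_i):
  i=1: 2.5571·2.6021 − 0.1975·0.5655 = +6.5420 (running +6.5420)
  i=2: 0.1975·2.8365 − -1.0632·2.6021 = +3.3268 (running +9.8688)
  i=3: -1.0632·2.6020 − -4.8559·2.8365 = +11.0075 (running +20.8763)
  i=4: -4.8559·-1.5292 − -4.4463·2.6020 = +18.9948 (running +39.8711)
  i=5: -4.4463·-4.1323 − -0.9643·-1.5292 = +16.8991 (running +56.7701)
  i=6: -0.9643·-2.7546 − 0.5443·-4.1323 = +4.9056 (running +61.6757)
  i=7: 0.5443·-0.5685 − 2.1701·-2.7546 = +5.6684 (running +67.3441)
  i=8: 2.1701·0.5655 − 2.5571·-0.5685 = +2.6809 (running +70.0250)
Area = |Σ|/2 = |70.0250|/2 = 35.0125

Area at t=0.711: 35.0125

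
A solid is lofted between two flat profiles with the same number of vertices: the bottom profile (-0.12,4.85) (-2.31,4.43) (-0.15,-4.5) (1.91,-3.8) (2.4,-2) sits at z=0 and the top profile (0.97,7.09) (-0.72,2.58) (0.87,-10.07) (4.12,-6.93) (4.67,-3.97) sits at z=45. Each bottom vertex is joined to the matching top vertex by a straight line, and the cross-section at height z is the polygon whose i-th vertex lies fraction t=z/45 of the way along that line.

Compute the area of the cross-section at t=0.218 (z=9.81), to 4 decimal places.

Cross-section at t=0.218: each vertex is (1-t)·p0[i] + t·p1[i].
  v1: (1-0.218)·(-0.12,4.85) + 0.218·(0.97,7.09) = (0.1176,5.3383)
  v2: (1-0.218)·(-2.31,4.43) + 0.218·(-0.72,2.58) = (-1.9634,4.0267)
  v3: (1-0.218)·(-0.15,-4.5) + 0.218·(0.87,-10.07) = (0.0724,-5.7143)
  v4: (1-0.218)·(1.91,-3.8) + 0.218·(4.12,-6.93) = (2.3918,-4.4823)
  v5: (1-0.218)·(2.4,-2) + 0.218·(4.67,-3.97) = (2.8949,-2.4295)
Shoelace sum Σ(x_i·y_{i+1} − x_{i+1}·y_i):
  i=1: 0.1176·4.0267 − -1.9634·5.3383 = +10.9548 (running +10.9548)
  i=2: -1.9634·-5.7143 − 0.0724·4.0267 = +10.9279 (running +21.8827)
  i=3: 0.0724·-4.4823 − 2.3918·-5.7143 = +13.3429 (running +35.2256)
  i=4: 2.3918·-2.4295 − 2.8949·-4.4823 = +7.1650 (running +42.3906)
  i=5: 2.8949·5.3383 − 0.1176·-2.4295 = +15.7394 (running +58.1300)
Area = |Σ|/2 = |58.1300|/2 = 29.0650

Area at t=0.218: 29.0650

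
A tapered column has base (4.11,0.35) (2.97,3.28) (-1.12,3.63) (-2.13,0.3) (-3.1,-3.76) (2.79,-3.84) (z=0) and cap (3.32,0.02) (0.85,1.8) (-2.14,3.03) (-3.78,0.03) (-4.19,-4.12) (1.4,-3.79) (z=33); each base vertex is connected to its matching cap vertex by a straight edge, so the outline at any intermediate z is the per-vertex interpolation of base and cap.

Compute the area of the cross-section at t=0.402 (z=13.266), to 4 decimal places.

Cross-section at t=0.402: each vertex is (1-t)·p0[i] + t·p1[i].
  v1: (1-0.402)·(4.11,0.35) + 0.402·(3.32,0.02) = (3.7924,0.2173)
  v2: (1-0.402)·(2.97,3.28) + 0.402·(0.85,1.8) = (2.1178,2.6850)
  v3: (1-0.402)·(-1.12,3.63) + 0.402·(-2.14,3.03) = (-1.5300,3.3888)
  v4: (1-0.402)·(-2.13,0.3) + 0.402·(-3.78,0.03) = (-2.7933,0.1915)
  v5: (1-0.402)·(-3.1,-3.76) + 0.402·(-4.19,-4.12) = (-3.5382,-3.9047)
  v6: (1-0.402)·(2.79,-3.84) + 0.402·(1.4,-3.79) = (2.2312,-3.8199)
Shoelace sum Σ(x_i·y_{i+1} − x_{i+1}·y_i):
  i=1: 3.7924·2.6850 − 2.1178·0.2173 = +9.7225 (running +9.7225)
  i=2: 2.1178·3.3888 − -1.5300·2.6850 = +11.2849 (running +21.0074)
  i=3: -1.5300·0.1915 − -2.7933·3.3888 = +9.1730 (running +30.1804)
  i=4: -2.7933·-3.9047 − -3.5382·0.1915 = +11.5845 (running +41.7649)
  i=5: -3.5382·-3.8199 − 2.2312·-3.9047 = +22.2278 (running +63.9927)
  i=6: 2.2312·0.2173 − 3.7924·-3.8199 = +14.9716 (running +78.9643)
Area = |Σ|/2 = |78.9643|/2 = 39.4821

Area at t=0.402: 39.4821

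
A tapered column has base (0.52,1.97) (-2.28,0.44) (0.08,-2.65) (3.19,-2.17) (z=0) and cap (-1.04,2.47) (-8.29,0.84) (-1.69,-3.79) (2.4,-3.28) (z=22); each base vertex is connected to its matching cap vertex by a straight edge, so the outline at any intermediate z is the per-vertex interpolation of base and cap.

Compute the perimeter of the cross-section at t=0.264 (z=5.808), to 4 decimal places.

Perimeter at t=0.264: 17.9993

Cross-section at t=0.264: each vertex is (1-t)·p0[i] + t·p1[i].
  v1: (1-0.264)·(0.52,1.97) + 0.264·(-1.04,2.47) = (0.1082,2.1020)
  v2: (1-0.264)·(-2.28,0.44) + 0.264·(-8.29,0.84) = (-3.8666,0.5456)
  v3: (1-0.264)·(0.08,-2.65) + 0.264·(-1.69,-3.79) = (-0.3873,-2.9510)
  v4: (1-0.264)·(3.19,-2.17) + 0.264·(2.4,-3.28) = (2.9814,-2.4630)
Perimeter = Σ |v_{i+1} − v_i|:
  edge 1→2: √(-3.9748² + -1.5564²) = 4.2687 (running 4.2687)
  edge 2→3: √(3.4794² + -3.4966²) = 4.9327 (running 9.2014)
  edge 3→4: √(3.3687² + 0.4879²) = 3.4039 (running 12.6053)
  edge 4→1: √(-2.8733² + 4.5650²) = 5.3940 (running 17.9993)
Perimeter = 17.9993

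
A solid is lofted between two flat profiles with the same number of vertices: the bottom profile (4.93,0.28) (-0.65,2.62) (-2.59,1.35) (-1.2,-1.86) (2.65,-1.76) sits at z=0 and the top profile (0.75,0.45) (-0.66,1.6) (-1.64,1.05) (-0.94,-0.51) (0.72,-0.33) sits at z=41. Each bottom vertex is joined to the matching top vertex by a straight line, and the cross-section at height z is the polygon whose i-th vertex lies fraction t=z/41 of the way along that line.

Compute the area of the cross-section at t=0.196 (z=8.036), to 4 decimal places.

Cross-section at t=0.196: each vertex is (1-t)·p0[i] + t·p1[i].
  v1: (1-0.196)·(4.93,0.28) + 0.196·(0.75,0.45) = (4.1107,0.3133)
  v2: (1-0.196)·(-0.65,2.62) + 0.196·(-0.66,1.6) = (-0.6520,2.4201)
  v3: (1-0.196)·(-2.59,1.35) + 0.196·(-1.64,1.05) = (-2.4038,1.2912)
  v4: (1-0.196)·(-1.2,-1.86) + 0.196·(-0.94,-0.51) = (-1.1490,-1.5954)
  v5: (1-0.196)·(2.65,-1.76) + 0.196·(0.72,-0.33) = (2.2717,-1.4797)
Shoelace sum Σ(x_i·y_{i+1} − x_{i+1}·y_i):
  i=1: 4.1107·2.4201 − -0.6520·0.3133 = +10.1525 (running +10.1525)
  i=2: -0.6520·1.2912 − -2.4038·2.4201 = +4.9756 (running +15.1281)
  i=3: -2.4038·-1.5954 − -1.1490·1.2912 = +5.3187 (running +20.4468)
  i=4: -1.1490·-1.4797 − 2.2717·-1.5954 = +5.3246 (running +25.7713)
  i=5: 2.2717·0.3133 − 4.1107·-1.4797 = +6.7945 (running +32.5658)
Area = |Σ|/2 = |32.5658|/2 = 16.2829

Area at t=0.196: 16.2829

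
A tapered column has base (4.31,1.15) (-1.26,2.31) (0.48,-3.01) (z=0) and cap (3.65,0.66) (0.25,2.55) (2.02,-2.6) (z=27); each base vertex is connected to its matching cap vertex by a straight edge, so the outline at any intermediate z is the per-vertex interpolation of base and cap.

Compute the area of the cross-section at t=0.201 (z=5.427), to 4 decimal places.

Area at t=0.201: 12.4275

Cross-section at t=0.201: each vertex is (1-t)·p0[i] + t·p1[i].
  v1: (1-0.201)·(4.31,1.15) + 0.201·(3.65,0.66) = (4.1773,1.0515)
  v2: (1-0.201)·(-1.26,2.31) + 0.201·(0.25,2.55) = (-0.9565,2.3582)
  v3: (1-0.201)·(0.48,-3.01) + 0.201·(2.02,-2.6) = (0.7895,-2.9276)
Shoelace sum Σ(x_i·y_{i+1} − x_{i+1}·y_i):
  i=1: 4.1773·2.3582 − -0.9565·1.0515 = +10.8569 (running +10.8569)
  i=2: -0.9565·-2.9276 − 0.7895·2.3582 = +0.9383 (running +11.7952)
  i=3: 0.7895·1.0515 − 4.1773·-2.9276 = +13.0597 (running +24.8550)
Area = |Σ|/2 = |24.8550|/2 = 12.4275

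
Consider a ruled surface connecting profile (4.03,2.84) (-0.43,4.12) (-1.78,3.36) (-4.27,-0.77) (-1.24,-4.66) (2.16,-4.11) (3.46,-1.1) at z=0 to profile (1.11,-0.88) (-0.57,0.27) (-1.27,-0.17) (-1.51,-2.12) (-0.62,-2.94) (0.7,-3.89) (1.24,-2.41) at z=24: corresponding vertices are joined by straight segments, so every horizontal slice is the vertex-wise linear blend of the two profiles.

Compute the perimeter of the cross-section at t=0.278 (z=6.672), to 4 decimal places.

Cross-section at t=0.278: each vertex is (1-t)·p0[i] + t·p1[i].
  v1: (1-0.278)·(4.03,2.84) + 0.278·(1.11,-0.88) = (3.2182,1.8058)
  v2: (1-0.278)·(-0.43,4.12) + 0.278·(-0.57,0.27) = (-0.4689,3.0497)
  v3: (1-0.278)·(-1.78,3.36) + 0.278·(-1.27,-0.17) = (-1.6382,2.3787)
  v4: (1-0.278)·(-4.27,-0.77) + 0.278·(-1.51,-2.12) = (-3.5027,-1.1453)
  v5: (1-0.278)·(-1.24,-4.66) + 0.278·(-0.62,-2.94) = (-1.0676,-4.1818)
  v6: (1-0.278)·(2.16,-4.11) + 0.278·(0.7,-3.89) = (1.7541,-4.0488)
  v7: (1-0.278)·(3.46,-1.1) + 0.278·(1.24,-2.41) = (2.8428,-1.4642)
Perimeter = Σ |v_{i+1} − v_i|:
  edge 1→2: √(-3.6872² + 1.2439²) = 3.8913 (running 3.8913)
  edge 2→3: √(-1.1693² + -0.6710²) = 1.3482 (running 5.2395)
  edge 3→4: √(-1.8645² + -3.5240²) = 3.9868 (running 9.2263)
  edge 4→5: √(2.4351² + -3.0365²) = 3.8923 (running 13.1186)
  edge 5→6: √(2.8218² + 0.1330²) = 2.8249 (running 15.9435)
  edge 6→7: √(1.0887² + 2.5847²) = 2.8046 (running 18.7481)
  edge 7→1: √(0.3754² + 3.2700²) = 3.2915 (running 22.0396)
Perimeter = 22.0396

Perimeter at t=0.278: 22.0396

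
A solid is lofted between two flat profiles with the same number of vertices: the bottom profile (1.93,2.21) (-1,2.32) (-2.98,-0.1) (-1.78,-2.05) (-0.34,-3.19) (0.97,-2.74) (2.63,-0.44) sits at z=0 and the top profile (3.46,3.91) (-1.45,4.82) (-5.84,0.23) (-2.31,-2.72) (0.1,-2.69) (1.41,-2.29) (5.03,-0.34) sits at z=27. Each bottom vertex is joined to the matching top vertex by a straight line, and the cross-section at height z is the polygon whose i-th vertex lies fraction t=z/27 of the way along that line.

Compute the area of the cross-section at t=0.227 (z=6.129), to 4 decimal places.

Cross-section at t=0.227: each vertex is (1-t)·p0[i] + t·p1[i].
  v1: (1-0.227)·(1.93,2.21) + 0.227·(3.46,3.91) = (2.2773,2.5959)
  v2: (1-0.227)·(-1,2.32) + 0.227·(-1.45,4.82) = (-1.1021,2.8875)
  v3: (1-0.227)·(-2.98,-0.1) + 0.227·(-5.84,0.23) = (-3.6292,-0.0251)
  v4: (1-0.227)·(-1.78,-2.05) + 0.227·(-2.31,-2.72) = (-1.9003,-2.2021)
  v5: (1-0.227)·(-0.34,-3.19) + 0.227·(0.1,-2.69) = (-0.2401,-3.0765)
  v6: (1-0.227)·(0.97,-2.74) + 0.227·(1.41,-2.29) = (1.0699,-2.6379)
  v7: (1-0.227)·(2.63,-0.44) + 0.227·(5.03,-0.34) = (3.1748,-0.4173)
Shoelace sum Σ(x_i·y_{i+1} − x_{i+1}·y_i):
  i=1: 2.2773·2.8875 − -1.1021·2.5959 = +9.4368 (running +9.4368)
  i=2: -1.1021·-0.0251 − -3.6292·2.8875 = +10.5070 (running +19.9438)
  i=3: -3.6292·-2.2021 − -1.9003·-0.0251 = +7.9442 (running +27.8880)
  i=4: -1.9003·-3.0765 − -0.2401·-2.2021 = +5.3175 (running +33.2056)
  i=5: -0.2401·-2.6379 − 1.0699·-3.0765 = +3.9249 (running +37.1304)
  i=6: 1.0699·-0.4173 − 3.1748·-2.6379 = +7.9282 (running +45.0586)
  i=7: 3.1748·2.5959 − 2.2773·-0.4173 = +9.1918 (running +54.2504)
Area = |Σ|/2 = |54.2504|/2 = 27.1252

Area at t=0.227: 27.1252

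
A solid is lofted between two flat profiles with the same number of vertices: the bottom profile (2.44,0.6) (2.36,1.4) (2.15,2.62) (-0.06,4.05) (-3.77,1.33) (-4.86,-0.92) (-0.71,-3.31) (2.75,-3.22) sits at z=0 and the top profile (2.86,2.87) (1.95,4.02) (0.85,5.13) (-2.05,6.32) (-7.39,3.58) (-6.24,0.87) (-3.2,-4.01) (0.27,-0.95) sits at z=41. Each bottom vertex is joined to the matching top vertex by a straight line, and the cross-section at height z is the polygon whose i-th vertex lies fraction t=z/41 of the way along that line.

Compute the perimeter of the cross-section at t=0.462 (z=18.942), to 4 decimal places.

Cross-section at t=0.462: each vertex is (1-t)·p0[i] + t·p1[i].
  v1: (1-0.462)·(2.44,0.6) + 0.462·(2.86,2.87) = (2.6340,1.6487)
  v2: (1-0.462)·(2.36,1.4) + 0.462·(1.95,4.02) = (2.1706,2.6104)
  v3: (1-0.462)·(2.15,2.62) + 0.462·(0.85,5.13) = (1.5494,3.7796)
  v4: (1-0.462)·(-0.06,4.05) + 0.462·(-2.05,6.32) = (-0.9794,5.0987)
  v5: (1-0.462)·(-3.77,1.33) + 0.462·(-7.39,3.58) = (-5.4424,2.3695)
  v6: (1-0.462)·(-4.86,-0.92) + 0.462·(-6.24,0.87) = (-5.4976,-0.0930)
  v7: (1-0.462)·(-0.71,-3.31) + 0.462·(-3.2,-4.01) = (-1.8604,-3.6334)
  v8: (1-0.462)·(2.75,-3.22) + 0.462·(0.27,-0.95) = (1.6042,-2.1713)
Perimeter = Σ |v_{i+1} − v_i|:
  edge 1→2: √(-0.4635² + 0.9617²) = 1.0675 (running 1.0675)
  edge 2→3: √(-0.6212² + 1.1692²) = 1.3240 (running 2.3915)
  edge 3→4: √(-2.5288² + 1.3191²) = 2.8522 (running 5.2437)
  edge 4→5: √(-4.4631² + -2.7292²) = 5.2314 (running 10.4751)
  edge 5→6: √(-0.0551² + -2.4625²) = 2.4631 (running 12.9382)
  edge 6→7: √(3.6372² + -3.5404²) = 5.0758 (running 18.0140)
  edge 7→8: √(3.4646² + 1.4621²) = 3.7605 (running 21.7745)
  edge 8→1: √(1.0298² + 3.8200²) = 3.9564 (running 25.7309)
Perimeter = 25.7309

Perimeter at t=0.462: 25.7309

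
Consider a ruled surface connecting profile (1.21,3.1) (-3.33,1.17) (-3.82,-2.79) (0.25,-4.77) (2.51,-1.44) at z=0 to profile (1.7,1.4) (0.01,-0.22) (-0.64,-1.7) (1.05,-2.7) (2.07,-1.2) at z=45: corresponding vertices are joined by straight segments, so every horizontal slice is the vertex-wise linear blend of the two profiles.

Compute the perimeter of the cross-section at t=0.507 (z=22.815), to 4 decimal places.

Perimeter at t=0.507: 16.1092

Cross-section at t=0.507: each vertex is (1-t)·p0[i] + t·p1[i].
  v1: (1-0.507)·(1.21,3.1) + 0.507·(1.7,1.4) = (1.4584,2.2381)
  v2: (1-0.507)·(-3.33,1.17) + 0.507·(0.01,-0.22) = (-1.6366,0.4653)
  v3: (1-0.507)·(-3.82,-2.79) + 0.507·(-0.64,-1.7) = (-2.2077,-2.2374)
  v4: (1-0.507)·(0.25,-4.77) + 0.507·(1.05,-2.7) = (0.6556,-3.7205)
  v5: (1-0.507)·(2.51,-1.44) + 0.507·(2.07,-1.2) = (2.2869,-1.3183)
Perimeter = Σ |v_{i+1} − v_i|:
  edge 1→2: √(-3.0951² + -1.7728²) = 3.5668 (running 3.5668)
  edge 2→3: √(-0.5711² + -2.7026²) = 2.7623 (running 6.3292)
  edge 3→4: √(2.8633² + -1.4831²) = 3.2247 (running 9.5538)
  edge 4→5: √(1.6313² + 2.4022²) = 2.9037 (running 12.4576)
  edge 5→1: √(-0.8285² + 3.5564²) = 3.6516 (running 16.1092)
Perimeter = 16.1092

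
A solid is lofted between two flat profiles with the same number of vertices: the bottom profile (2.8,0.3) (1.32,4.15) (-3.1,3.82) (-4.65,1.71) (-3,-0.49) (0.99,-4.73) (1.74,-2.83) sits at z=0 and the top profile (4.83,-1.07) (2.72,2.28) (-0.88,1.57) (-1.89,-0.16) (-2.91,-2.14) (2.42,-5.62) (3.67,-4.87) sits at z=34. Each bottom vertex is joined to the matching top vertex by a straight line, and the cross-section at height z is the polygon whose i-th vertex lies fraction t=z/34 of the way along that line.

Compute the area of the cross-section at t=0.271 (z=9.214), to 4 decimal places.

Cross-section at t=0.271: each vertex is (1-t)·p0[i] + t·p1[i].
  v1: (1-0.271)·(2.8,0.3) + 0.271·(4.83,-1.07) = (3.3501,-0.0713)
  v2: (1-0.271)·(1.32,4.15) + 0.271·(2.72,2.28) = (1.6994,3.6432)
  v3: (1-0.271)·(-3.1,3.82) + 0.271·(-0.88,1.57) = (-2.4984,3.2103)
  v4: (1-0.271)·(-4.65,1.71) + 0.271·(-1.89,-0.16) = (-3.9020,1.2032)
  v5: (1-0.271)·(-3,-0.49) + 0.271·(-2.91,-2.14) = (-2.9756,-0.9372)
  v6: (1-0.271)·(0.99,-4.73) + 0.271·(2.42,-5.62) = (1.3775,-4.9712)
  v7: (1-0.271)·(1.74,-2.83) + 0.271·(3.67,-4.87) = (2.2630,-3.3828)
Shoelace sum Σ(x_i·y_{i+1} − x_{i+1}·y_i):
  i=1: 3.3501·3.6432 − 1.6994·-0.0713 = +12.3264 (running +12.3264)
  i=2: 1.6994·3.2103 − -2.4984·3.6432 = +14.5577 (running +26.8841)
  i=3: -2.4984·1.2032 − -3.9020·3.2103 = +9.5204 (running +36.4045)
  i=4: -3.9020·-0.9372 − -2.9756·1.2032 = +7.2371 (running +43.6416)
  i=5: -2.9756·-4.9712 − 1.3775·-0.9372 = +16.0833 (running +59.7249)
  i=6: 1.3775·-3.3828 − 2.2630·-4.9712 = +6.5900 (running +66.3149)
  i=7: 2.2630·-0.0713 − 3.3501·-3.3828 = +11.1717 (running +77.4866)
Area = |Σ|/2 = |77.4866|/2 = 38.7433

Area at t=0.271: 38.7433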